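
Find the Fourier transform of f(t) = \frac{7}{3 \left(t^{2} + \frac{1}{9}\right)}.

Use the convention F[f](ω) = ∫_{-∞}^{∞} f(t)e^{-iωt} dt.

F(ω) = 7 \pi e^{- \frac{\left|{\omega}\right|}{3}}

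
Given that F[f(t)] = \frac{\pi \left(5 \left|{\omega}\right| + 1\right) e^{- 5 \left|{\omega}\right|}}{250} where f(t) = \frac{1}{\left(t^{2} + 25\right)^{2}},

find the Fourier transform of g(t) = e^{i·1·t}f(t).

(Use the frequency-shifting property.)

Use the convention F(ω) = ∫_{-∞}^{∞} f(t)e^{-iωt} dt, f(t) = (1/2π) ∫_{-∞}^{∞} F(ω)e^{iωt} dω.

F[g](ω) = \frac{\pi \left(5 \left|{\omega - 1}\right| + 1\right) e^{- 5 \left|{\omega - 1}\right|}}{250}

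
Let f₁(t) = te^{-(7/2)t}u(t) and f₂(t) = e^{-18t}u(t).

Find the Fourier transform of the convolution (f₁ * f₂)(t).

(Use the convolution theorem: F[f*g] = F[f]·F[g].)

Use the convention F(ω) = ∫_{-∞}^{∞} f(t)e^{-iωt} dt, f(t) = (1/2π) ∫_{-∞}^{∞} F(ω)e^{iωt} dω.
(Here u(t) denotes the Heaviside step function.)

F[f₁*f₂](ω) = \frac{4}{\left(i \omega + 18\right) \left(2 i \omega + 7\right)^{2}}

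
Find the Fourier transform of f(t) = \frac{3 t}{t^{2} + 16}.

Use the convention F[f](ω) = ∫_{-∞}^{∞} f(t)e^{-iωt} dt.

F(ω) = - 3 i \pi e^{- 4 \left|{\omega}\right|} \operatorname{sign}{\left(\omega \right)}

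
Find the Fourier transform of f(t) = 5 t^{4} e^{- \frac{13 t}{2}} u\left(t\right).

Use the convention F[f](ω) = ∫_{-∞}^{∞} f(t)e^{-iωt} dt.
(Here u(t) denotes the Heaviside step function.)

F(ω) = \frac{3840}{\left(2 i \omega + 13\right)^{5}}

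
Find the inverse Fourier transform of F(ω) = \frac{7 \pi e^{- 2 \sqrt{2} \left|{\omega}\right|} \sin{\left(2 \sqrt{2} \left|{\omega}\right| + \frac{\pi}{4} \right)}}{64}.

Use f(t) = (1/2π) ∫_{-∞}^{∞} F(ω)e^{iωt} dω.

f(t) = \frac{7}{t^{4} + 256}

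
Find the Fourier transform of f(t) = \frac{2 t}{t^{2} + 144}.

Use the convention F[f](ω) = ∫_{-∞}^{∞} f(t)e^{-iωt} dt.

F(ω) = - 2 i \pi e^{- 12 \left|{\omega}\right|} \operatorname{sign}{\left(\omega \right)}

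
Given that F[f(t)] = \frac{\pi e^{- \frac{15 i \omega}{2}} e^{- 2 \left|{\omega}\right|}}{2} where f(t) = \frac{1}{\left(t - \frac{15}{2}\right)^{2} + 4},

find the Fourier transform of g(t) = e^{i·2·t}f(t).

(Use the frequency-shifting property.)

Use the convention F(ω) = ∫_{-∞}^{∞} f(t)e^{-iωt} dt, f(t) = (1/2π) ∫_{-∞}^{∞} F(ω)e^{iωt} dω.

F[g](ω) = \frac{\pi e^{- \frac{15 i \left(\omega - 2\right)}{2} - 2 \left|{\omega - 2}\right|}}{2}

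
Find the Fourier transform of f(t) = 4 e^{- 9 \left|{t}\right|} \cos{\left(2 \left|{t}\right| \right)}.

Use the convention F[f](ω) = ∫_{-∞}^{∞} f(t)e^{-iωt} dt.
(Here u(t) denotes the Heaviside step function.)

F(ω) = \frac{72 \left(\omega^{2} + 85\right)}{\omega^{4} + 154 \omega^{2} + 7225}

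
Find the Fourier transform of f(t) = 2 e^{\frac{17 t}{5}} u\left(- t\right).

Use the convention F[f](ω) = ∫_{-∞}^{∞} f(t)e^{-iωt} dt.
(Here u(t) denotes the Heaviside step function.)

F(ω) = - \frac{10}{5 i \omega - 17}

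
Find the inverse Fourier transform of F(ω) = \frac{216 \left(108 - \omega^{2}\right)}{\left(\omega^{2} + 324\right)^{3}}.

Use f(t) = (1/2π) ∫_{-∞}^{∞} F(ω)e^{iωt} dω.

f(t) = t^{2} e^{- 18 \left|{t}\right|}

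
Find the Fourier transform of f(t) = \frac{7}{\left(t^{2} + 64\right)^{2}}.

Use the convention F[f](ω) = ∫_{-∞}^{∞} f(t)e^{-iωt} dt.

F(ω) = \frac{7 \pi \left(8 \left|{\omega}\right| + 1\right) e^{- 8 \left|{\omega}\right|}}{1024}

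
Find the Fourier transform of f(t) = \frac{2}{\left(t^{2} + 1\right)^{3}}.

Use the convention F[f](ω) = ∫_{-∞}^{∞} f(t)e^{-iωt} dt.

F(ω) = \frac{\pi \left(\omega^{2} + 3 \left|{\omega}\right| + 3\right) e^{- \left|{\omega}\right|}}{4}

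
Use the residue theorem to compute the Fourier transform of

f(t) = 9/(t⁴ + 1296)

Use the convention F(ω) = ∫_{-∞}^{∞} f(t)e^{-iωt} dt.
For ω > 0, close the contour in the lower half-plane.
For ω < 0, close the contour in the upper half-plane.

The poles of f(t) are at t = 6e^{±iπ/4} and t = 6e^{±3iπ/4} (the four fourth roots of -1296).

Let g(z) = f(z)e^{-iωz}; for large |z| the factor e^{-iωz} decays in the lower half-plane when ω > 0 and in the upper half-plane when ω < 0.

Case ω > 0 (lower half-plane, clockwise contour ⇒ F(ω) = -2πi·ΣRes):
  Res_{z = - 3 \sqrt{2} - 3 \sqrt{2} i} g(z) = \frac{\sqrt{2} i \left(1 - i\right) e^{3 \sqrt{2} \omega \left(-1 + i\right)}}{192}
  Res_{z = 3 \sqrt{2} - 3 \sqrt{2} i} g(z) = \frac{\sqrt{2} i \left(1 + i\right) e^{- 3 \sqrt{2} \omega \left(1 + i\right)}}{192}
  F(ω) = -2πi·ΣRes = \frac{\sqrt{2} \pi \left(1 - i\right) \left(e^{6 \sqrt{2} i \omega} + i\right) e^{- 3 \sqrt{2} \omega \left(1 + i\right)}}{96} = \frac{\pi e^{- 3 \sqrt{2} \omega} \sin{\left(3 \sqrt{2} \omega + \frac{\pi}{4} \right)}}{24}

Case ω < 0 (upper half-plane, counterclockwise contour ⇒ F(ω) = +2πi·ΣRes):
  Res_{z = 3 \sqrt{2} + 3 \sqrt{2} i} g(z) = \frac{\sqrt{2} i \left(-1 + i\right) e^{3 \sqrt{2} \omega \left(1 - i\right)}}{192}
  Res_{z = - 3 \sqrt{2} + 3 \sqrt{2} i} g(z) = \frac{\sqrt{2} \left(1 - i\right) e^{3 \sqrt{2} \omega \left(1 + i\right)}}{192}
  F(ω) = 2πi·ΣRes = - \frac{\sqrt{2} i \pi \left(i \left(1 - i\right) e^{3 \sqrt{2} \omega \left(1 - i\right)} - \left(1 - i\right) e^{3 \sqrt{2} \omega \left(1 + i\right)}\right)}{96} = \frac{\pi e^{3 \sqrt{2} \omega} \cos{\left(3 \sqrt{2} \omega + \frac{\pi}{4} \right)}}{24}

Both cases combine into a single formula in |ω|:

F(ω) = \frac{\pi e^{- 3 \sqrt{2} \left|{\omega}\right|} \sin{\left(3 \sqrt{2} \left|{\omega}\right| + \frac{\pi}{4} \right)}}{24}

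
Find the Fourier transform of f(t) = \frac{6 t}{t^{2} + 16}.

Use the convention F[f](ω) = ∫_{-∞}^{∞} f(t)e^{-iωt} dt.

F(ω) = - 6 i \pi e^{- 4 \left|{\omega}\right|} \operatorname{sign}{\left(\omega \right)}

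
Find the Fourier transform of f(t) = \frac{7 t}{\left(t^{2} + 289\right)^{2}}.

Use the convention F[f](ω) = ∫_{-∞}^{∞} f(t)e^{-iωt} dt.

F(ω) = - \frac{7 i \pi \omega e^{- 17 \left|{\omega}\right|}}{34}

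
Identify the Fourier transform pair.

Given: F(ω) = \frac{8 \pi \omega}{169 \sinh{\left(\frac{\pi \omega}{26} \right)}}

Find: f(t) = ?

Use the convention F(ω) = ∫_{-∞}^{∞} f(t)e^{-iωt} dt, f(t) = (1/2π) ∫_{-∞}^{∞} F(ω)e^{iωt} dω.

f(t) = \frac{8}{\cosh^{2}{\left(13 t \right)}}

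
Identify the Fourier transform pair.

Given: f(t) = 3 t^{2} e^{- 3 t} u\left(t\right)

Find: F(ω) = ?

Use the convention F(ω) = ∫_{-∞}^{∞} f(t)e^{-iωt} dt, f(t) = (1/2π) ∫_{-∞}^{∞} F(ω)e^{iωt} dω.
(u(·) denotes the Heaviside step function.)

F(ω) = \frac{6}{\left(i \omega + 3\right)^{3}}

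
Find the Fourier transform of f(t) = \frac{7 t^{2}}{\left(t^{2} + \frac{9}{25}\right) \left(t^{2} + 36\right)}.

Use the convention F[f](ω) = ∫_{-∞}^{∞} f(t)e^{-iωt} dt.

F(ω) = \frac{350 \pi e^{- 6 \left|{\omega}\right|}}{297} - \frac{35 \pi e^{- \frac{3 \left|{\omega}\right|}{5}}}{297}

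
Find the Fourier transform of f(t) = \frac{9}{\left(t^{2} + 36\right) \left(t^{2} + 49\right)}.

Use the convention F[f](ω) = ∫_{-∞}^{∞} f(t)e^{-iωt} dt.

F(ω) = \frac{3 \pi \left(7 e^{\left|{\omega}\right|} - 6\right) e^{- 7 \left|{\omega}\right|}}{182}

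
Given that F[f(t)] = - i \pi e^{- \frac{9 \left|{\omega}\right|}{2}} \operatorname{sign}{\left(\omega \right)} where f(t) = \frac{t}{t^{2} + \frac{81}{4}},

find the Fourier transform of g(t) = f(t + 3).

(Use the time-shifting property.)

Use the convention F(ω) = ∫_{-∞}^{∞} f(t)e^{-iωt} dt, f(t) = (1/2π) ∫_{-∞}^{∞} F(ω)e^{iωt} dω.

F[g](ω) = - i \pi e^{3 i \omega} e^{- \frac{9 \left|{\omega}\right|}{2}} \operatorname{sign}{\left(\omega \right)}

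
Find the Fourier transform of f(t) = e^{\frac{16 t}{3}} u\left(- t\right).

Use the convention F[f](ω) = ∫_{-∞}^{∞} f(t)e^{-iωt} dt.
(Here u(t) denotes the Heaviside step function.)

F(ω) = - \frac{3}{3 i \omega - 16}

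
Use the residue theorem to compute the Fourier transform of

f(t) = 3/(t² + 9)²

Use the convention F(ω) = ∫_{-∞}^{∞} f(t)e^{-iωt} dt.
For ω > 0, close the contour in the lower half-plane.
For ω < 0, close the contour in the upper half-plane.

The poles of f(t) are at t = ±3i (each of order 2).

Let g(z) = f(z)e^{-iωz}; for large |z| the factor e^{-iωz} decays in the lower half-plane when ω > 0 and in the upper half-plane when ω < 0.

Case ω > 0 (lower half-plane, clockwise contour ⇒ F(ω) = -2πi·ΣRes):
  Res_{z = - 3 i} g(z) = \frac{i \left(3 \omega + 1\right) e^{- 3 \omega}}{36} (pole of order 2)
  F(ω) = -2πi·ΣRes = \frac{\pi \left(3 \omega + 1\right) e^{- 3 \omega}}{18}

Case ω < 0 (upper half-plane, counterclockwise contour ⇒ F(ω) = +2πi·ΣRes):
  Res_{z = 3 i} g(z) = \frac{i \left(3 \omega - 1\right) e^{3 \omega}}{36} (pole of order 2)
  F(ω) = 2πi·ΣRes = \frac{\pi \left(1 - 3 \omega\right) e^{3 \omega}}{18}

Both cases combine into a single formula in |ω|:

F(ω) = \frac{\pi \left(3 \left|{\omega}\right| + 1\right) e^{- 3 \left|{\omega}\right|}}{18}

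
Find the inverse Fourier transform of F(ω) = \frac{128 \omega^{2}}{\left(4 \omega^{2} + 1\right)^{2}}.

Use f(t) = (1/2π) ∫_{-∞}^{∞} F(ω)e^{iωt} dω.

f(t) = 4 \left(1 - \frac{\left|{t}\right|}{2}\right) e^{- \frac{\left|{t}\right|}{2}}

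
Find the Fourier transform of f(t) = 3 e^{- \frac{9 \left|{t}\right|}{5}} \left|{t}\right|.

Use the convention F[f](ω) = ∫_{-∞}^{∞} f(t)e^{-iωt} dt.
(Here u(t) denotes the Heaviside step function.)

F(ω) = \frac{150 \left(81 - 25 \omega^{2}\right)}{\left(25 \omega^{2} + 81\right)^{2}}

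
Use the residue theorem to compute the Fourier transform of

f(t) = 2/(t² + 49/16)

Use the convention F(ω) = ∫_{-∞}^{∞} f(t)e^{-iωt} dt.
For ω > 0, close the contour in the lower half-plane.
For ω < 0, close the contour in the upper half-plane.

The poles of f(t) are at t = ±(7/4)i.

Let g(z) = f(z)e^{-iωz}; for large |z| the factor e^{-iωz} decays in the lower half-plane when ω > 0 and in the upper half-plane when ω < 0.

Case ω > 0 (lower half-plane, clockwise contour ⇒ F(ω) = -2πi·ΣRes):
  Res_{z = - \frac{7 i}{4}} g(z) = \frac{4 i e^{- \frac{7 \omega}{4}}}{7}
  F(ω) = -2πi·ΣRes = \frac{8 \pi e^{- \frac{7 \omega}{4}}}{7}

Case ω < 0 (upper half-plane, counterclockwise contour ⇒ F(ω) = +2πi·ΣRes):
  Res_{z = \frac{7 i}{4}} g(z) = - \frac{4 i e^{\frac{7 \omega}{4}}}{7}
  F(ω) = 2πi·ΣRes = \frac{8 \pi e^{\frac{7 \omega}{4}}}{7}

Both cases combine into a single formula in |ω|:

F(ω) = \frac{8 \pi e^{- \frac{7 \left|{\omega}\right|}{4}}}{7}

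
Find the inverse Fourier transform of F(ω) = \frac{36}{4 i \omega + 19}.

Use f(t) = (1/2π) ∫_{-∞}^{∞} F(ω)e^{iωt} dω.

f(t) = 9 e^{- \frac{19 t}{4}} u\left(t\right)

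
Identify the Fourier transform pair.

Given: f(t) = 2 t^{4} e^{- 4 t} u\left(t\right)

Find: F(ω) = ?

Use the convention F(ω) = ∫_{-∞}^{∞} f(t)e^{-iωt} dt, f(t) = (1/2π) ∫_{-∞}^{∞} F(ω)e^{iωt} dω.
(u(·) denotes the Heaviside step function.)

F(ω) = \frac{48}{\left(i \omega + 4\right)^{5}}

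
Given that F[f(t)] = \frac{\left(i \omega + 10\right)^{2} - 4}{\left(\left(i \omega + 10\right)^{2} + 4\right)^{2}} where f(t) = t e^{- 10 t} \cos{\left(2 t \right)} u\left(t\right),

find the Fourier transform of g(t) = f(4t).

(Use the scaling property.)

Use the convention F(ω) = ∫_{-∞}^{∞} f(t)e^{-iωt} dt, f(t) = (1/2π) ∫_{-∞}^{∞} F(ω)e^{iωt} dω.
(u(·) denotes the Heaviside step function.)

F[g](ω) = \frac{4 \left(\left(i \omega + 40\right)^{2} - 64\right)}{\left(\left(i \omega + 40\right)^{2} + 64\right)^{2}}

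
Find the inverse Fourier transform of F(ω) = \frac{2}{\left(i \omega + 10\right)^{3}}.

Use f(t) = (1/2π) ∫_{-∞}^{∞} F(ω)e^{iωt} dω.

f(t) = t^{2} e^{- 10 t} u\left(t\right)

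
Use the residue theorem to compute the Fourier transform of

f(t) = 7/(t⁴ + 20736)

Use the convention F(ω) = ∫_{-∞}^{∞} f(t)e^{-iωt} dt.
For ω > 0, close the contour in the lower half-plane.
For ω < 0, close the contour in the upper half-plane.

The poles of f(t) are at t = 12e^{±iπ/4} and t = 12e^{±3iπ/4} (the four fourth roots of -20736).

Let g(z) = f(z)e^{-iωz}; for large |z| the factor e^{-iωz} decays in the lower half-plane when ω > 0 and in the upper half-plane when ω < 0.

Case ω > 0 (lower half-plane, clockwise contour ⇒ F(ω) = -2πi·ΣRes):
  Res_{z = - 6 \sqrt{2} - 6 \sqrt{2} i} g(z) = \frac{7 \sqrt{2} i \left(1 - i\right) e^{6 \sqrt{2} \omega \left(-1 + i\right)}}{13824}
  Res_{z = 6 \sqrt{2} - 6 \sqrt{2} i} g(z) = \frac{7 \sqrt{2} i \left(1 + i\right) e^{- 6 \sqrt{2} \omega \left(1 + i\right)}}{13824}
  F(ω) = -2πi·ΣRes = \frac{7 \sqrt{2} \pi \left(1 - i\right) \left(e^{12 \sqrt{2} i \omega} + i\right) e^{- 6 \sqrt{2} \omega \left(1 + i\right)}}{6912} = \frac{7 \pi e^{- 6 \sqrt{2} \omega} \sin{\left(6 \sqrt{2} \omega + \frac{\pi}{4} \right)}}{1728}

Case ω < 0 (upper half-plane, counterclockwise contour ⇒ F(ω) = +2πi·ΣRes):
  Res_{z = 6 \sqrt{2} + 6 \sqrt{2} i} g(z) = \frac{7 \sqrt{2} i \left(-1 + i\right) e^{6 \sqrt{2} \omega \left(1 - i\right)}}{13824}
  Res_{z = - 6 \sqrt{2} + 6 \sqrt{2} i} g(z) = \frac{7 \sqrt{2} \left(1 - i\right) e^{6 \sqrt{2} \omega \left(1 + i\right)}}{13824}
  F(ω) = 2πi·ΣRes = - \frac{7 \sqrt{2} i \pi \left(i \left(1 - i\right) e^{6 \sqrt{2} \omega \left(1 - i\right)} - \left(1 - i\right) e^{6 \sqrt{2} \omega \left(1 + i\right)}\right)}{6912} = \frac{7 \pi e^{6 \sqrt{2} \omega} \cos{\left(6 \sqrt{2} \omega + \frac{\pi}{4} \right)}}{1728}

Both cases combine into a single formula in |ω|:

F(ω) = \frac{7 \pi e^{- 6 \sqrt{2} \left|{\omega}\right|} \sin{\left(6 \sqrt{2} \left|{\omega}\right| + \frac{\pi}{4} \right)}}{1728}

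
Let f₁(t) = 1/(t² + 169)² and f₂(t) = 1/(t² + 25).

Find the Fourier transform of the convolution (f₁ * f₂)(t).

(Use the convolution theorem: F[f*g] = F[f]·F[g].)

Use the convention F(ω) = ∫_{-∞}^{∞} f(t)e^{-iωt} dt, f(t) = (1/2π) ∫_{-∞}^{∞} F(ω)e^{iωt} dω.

F[f₁*f₂](ω) = \frac{\pi^{2} \left(13 \left|{\omega}\right| + 1\right) e^{- 18 \left|{\omega}\right|}}{21970}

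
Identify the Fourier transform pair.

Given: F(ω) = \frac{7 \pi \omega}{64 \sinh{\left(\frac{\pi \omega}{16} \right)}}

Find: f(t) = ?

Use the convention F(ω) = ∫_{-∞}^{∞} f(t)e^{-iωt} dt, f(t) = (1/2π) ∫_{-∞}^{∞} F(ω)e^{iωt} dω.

f(t) = \frac{7}{\cosh^{2}{\left(8 t \right)}}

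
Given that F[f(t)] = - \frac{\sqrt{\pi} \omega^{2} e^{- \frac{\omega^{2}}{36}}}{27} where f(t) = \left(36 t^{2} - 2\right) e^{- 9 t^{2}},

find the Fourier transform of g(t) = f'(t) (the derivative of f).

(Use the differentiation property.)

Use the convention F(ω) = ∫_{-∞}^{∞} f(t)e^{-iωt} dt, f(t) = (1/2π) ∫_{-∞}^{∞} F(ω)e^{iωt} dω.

F[g](ω) = - \frac{i \sqrt{\pi} \omega^{3} e^{- \frac{\omega^{2}}{36}}}{27}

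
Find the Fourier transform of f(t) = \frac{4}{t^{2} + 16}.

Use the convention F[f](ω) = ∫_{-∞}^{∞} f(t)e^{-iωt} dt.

F(ω) = \pi e^{- 4 \left|{\omega}\right|}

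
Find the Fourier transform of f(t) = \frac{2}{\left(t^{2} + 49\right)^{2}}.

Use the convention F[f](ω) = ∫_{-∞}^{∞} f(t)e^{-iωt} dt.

F(ω) = \frac{\pi \left(7 \left|{\omega}\right| + 1\right) e^{- 7 \left|{\omega}\right|}}{343}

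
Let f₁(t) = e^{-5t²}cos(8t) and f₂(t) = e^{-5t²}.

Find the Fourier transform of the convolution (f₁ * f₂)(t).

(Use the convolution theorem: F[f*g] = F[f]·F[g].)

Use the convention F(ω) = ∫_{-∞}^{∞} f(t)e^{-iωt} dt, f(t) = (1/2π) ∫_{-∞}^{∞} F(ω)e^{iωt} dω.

F[f₁*f₂](ω) = \frac{\pi \left(e^{\frac{8 \omega}{5}} + 1\right) e^{- \frac{\omega^{2}}{10} - \frac{4 \omega}{5} - \frac{16}{5}}}{10}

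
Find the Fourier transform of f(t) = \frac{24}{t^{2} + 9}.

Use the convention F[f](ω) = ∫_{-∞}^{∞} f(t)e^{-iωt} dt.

F(ω) = 8 \pi e^{- 3 \left|{\omega}\right|}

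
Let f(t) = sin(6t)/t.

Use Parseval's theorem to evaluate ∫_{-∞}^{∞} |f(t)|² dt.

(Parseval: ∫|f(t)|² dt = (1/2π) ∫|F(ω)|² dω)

∫|f(t)|² dt = 6 \pi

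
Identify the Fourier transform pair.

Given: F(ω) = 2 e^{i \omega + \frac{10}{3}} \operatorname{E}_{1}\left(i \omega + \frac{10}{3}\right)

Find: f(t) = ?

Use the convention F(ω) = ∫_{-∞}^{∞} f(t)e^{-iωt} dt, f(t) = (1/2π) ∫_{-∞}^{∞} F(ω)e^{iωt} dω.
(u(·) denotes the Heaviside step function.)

f(t) = \frac{2 e^{- \frac{10 t}{3}} u\left(t\right)}{t + 1}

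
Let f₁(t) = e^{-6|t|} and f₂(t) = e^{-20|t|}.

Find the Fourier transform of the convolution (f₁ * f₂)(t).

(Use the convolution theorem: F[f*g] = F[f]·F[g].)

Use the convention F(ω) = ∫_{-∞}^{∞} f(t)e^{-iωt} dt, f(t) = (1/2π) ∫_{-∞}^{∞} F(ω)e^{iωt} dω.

F[f₁*f₂](ω) = \frac{480}{\left(\omega^{2} + 36\right) \left(\omega^{2} + 400\right)}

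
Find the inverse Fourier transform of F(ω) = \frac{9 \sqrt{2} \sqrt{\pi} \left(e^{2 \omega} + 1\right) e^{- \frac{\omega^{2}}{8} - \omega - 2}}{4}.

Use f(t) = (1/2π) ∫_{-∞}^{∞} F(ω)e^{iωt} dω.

f(t) = 9 e^{- 2 t^{2}} \cos{\left(4 t \right)}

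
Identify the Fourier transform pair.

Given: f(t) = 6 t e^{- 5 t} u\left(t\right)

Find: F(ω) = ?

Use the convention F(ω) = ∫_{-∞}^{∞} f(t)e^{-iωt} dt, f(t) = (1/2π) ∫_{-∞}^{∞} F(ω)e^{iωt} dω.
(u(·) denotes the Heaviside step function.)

F(ω) = \frac{6}{\left(i \omega + 5\right)^{2}}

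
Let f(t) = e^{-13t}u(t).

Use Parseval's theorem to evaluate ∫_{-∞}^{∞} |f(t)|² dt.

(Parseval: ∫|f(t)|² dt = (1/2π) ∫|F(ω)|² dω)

∫|f(t)|² dt = \frac{1}{26}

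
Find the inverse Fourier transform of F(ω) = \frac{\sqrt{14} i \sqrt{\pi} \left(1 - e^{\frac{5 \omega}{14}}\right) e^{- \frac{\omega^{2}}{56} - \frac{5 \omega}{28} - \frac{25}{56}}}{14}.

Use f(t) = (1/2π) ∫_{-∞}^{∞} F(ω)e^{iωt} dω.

f(t) = 2 e^{- 14 t^{2}} \sin{\left(5 t \right)}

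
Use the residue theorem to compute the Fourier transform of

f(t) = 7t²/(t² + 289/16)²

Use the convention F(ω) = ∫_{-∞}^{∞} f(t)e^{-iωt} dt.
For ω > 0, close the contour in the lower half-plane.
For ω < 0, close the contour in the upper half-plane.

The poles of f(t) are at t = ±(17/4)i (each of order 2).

Let g(z) = f(z)e^{-iωz}; for large |z| the factor e^{-iωz} decays in the lower half-plane when ω > 0 and in the upper half-plane when ω < 0.

Case ω > 0 (lower half-plane, clockwise contour ⇒ F(ω) = -2πi·ΣRes):
  Res_{z = - \frac{17 i}{4}} g(z) = \frac{7 i \left(4 - 17 \omega\right) e^{- \frac{17 \omega}{4}}}{68} (pole of order 2)
  F(ω) = -2πi·ΣRes = \frac{7 \pi \left(4 - 17 \omega\right) e^{- \frac{17 \omega}{4}}}{34}

Case ω < 0 (upper half-plane, counterclockwise contour ⇒ F(ω) = +2πi·ΣRes):
  Res_{z = \frac{17 i}{4}} g(z) = \frac{7 i \left(- 17 \omega - 4\right) e^{\frac{17 \omega}{4}}}{68} (pole of order 2)
  F(ω) = 2πi·ΣRes = \frac{7 \pi \left(17 \omega + 4\right) e^{\frac{17 \omega}{4}}}{34}

Both cases combine into a single formula in |ω|:

F(ω) = \frac{7 \pi \left(4 - 17 \left|{\omega}\right|\right) e^{- \frac{17 \left|{\omega}\right|}{4}}}{34}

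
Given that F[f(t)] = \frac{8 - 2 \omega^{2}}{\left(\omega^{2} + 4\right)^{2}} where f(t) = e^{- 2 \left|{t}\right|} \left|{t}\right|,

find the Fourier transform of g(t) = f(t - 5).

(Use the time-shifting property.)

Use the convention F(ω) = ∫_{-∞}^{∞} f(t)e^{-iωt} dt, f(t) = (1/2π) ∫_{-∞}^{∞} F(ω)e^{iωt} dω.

F[g](ω) = \frac{2 \left(4 - \omega^{2}\right) e^{- 5 i \omega}}{\left(\omega^{2} + 4\right)^{2}}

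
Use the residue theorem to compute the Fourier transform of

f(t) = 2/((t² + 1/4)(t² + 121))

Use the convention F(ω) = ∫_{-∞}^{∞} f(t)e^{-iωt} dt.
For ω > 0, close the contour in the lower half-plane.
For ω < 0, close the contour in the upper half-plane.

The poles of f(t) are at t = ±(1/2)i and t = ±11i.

Let g(z) = f(z)e^{-iωz}; for large |z| the factor e^{-iωz} decays in the lower half-plane when ω > 0 and in the upper half-plane when ω < 0.

Case ω > 0 (lower half-plane, clockwise contour ⇒ F(ω) = -2πi·ΣRes):
  Res_{z = - \frac{i}{2}} g(z) = \frac{8 i e^{- \frac{\omega}{2}}}{483}
  Res_{z = - 11 i} g(z) = - \frac{4 i e^{- 11 \omega}}{5313}
  F(ω) = -2πi·ΣRes = - \frac{8 \pi e^{- 11 \omega}}{5313} + \frac{16 \pi e^{- \frac{\omega}{2}}}{483}

Case ω < 0 (upper half-plane, counterclockwise contour ⇒ F(ω) = +2πi·ΣRes):
  Res_{z = \frac{i}{2}} g(z) = - \frac{8 i e^{\frac{\omega}{2}}}{483}
  Res_{z = 11 i} g(z) = \frac{4 i e^{11 \omega}}{5313}
  F(ω) = 2πi·ΣRes = \frac{8 \pi \left(22 e^{\frac{\omega}{2}} - e^{11 \omega}\right)}{5313}

Both cases combine into a single formula in |ω|:

F(ω) = - \frac{8 \pi e^{- 11 \left|{\omega}\right|}}{5313} + \frac{16 \pi e^{- \frac{\left|{\omega}\right|}{2}}}{483}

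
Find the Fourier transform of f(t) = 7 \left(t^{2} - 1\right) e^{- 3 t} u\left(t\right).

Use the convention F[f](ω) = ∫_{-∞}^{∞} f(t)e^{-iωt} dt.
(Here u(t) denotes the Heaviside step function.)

F(ω) = \frac{7 \left(2 i \omega - \left(i \omega + 3\right)^{3} + 6\right)}{\left(i \omega + 3\right)^{4}}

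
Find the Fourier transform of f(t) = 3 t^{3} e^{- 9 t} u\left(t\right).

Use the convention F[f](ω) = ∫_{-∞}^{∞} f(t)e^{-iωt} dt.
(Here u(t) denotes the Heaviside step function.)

F(ω) = \frac{18}{\left(i \omega + 9\right)^{4}}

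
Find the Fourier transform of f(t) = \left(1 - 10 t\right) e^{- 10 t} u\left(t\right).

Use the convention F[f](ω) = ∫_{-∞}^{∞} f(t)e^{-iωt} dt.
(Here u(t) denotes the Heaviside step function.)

F(ω) = \frac{i \omega}{- \omega^{2} + 20 i \omega + 100}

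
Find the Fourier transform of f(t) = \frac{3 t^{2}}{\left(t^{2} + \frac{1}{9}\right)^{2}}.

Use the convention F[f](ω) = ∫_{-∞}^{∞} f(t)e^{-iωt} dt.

F(ω) = \frac{3 \pi \left(3 - \left|{\omega}\right|\right) e^{- \frac{\left|{\omega}\right|}{3}}}{2}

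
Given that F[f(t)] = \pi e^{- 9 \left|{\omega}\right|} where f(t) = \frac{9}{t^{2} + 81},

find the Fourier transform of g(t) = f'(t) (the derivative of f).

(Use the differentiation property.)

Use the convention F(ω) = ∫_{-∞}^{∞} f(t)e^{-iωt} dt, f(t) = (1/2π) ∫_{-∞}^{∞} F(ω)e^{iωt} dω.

F[g](ω) = i \pi \omega e^{- 9 \left|{\omega}\right|}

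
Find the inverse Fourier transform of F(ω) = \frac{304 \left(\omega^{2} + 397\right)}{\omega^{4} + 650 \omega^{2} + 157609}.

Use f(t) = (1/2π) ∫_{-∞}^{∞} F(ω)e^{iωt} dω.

f(t) = 8 e^{- 19 \left|{t}\right|} \cos{\left(6 \left|{t}\right| \right)}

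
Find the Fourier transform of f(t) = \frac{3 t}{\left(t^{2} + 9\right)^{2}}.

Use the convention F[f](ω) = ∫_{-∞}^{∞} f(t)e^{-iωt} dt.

F(ω) = - \frac{i \pi \omega e^{- 3 \left|{\omega}\right|}}{2}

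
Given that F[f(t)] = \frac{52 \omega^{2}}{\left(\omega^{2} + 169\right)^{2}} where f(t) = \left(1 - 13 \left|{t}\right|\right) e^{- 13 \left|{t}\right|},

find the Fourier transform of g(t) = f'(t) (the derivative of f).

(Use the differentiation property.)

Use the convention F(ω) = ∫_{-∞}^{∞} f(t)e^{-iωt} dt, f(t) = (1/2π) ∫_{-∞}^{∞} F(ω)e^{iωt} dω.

F[g](ω) = \frac{52 i \omega^{3}}{\left(\omega^{2} + 169\right)^{2}}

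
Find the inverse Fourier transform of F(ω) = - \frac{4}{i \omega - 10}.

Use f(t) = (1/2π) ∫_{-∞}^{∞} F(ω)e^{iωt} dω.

f(t) = 4 e^{10 t} u\left(- t\right)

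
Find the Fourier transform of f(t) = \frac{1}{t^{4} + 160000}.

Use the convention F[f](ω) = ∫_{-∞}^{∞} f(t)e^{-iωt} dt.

F(ω) = \frac{\pi e^{- 10 \sqrt{2} \left|{\omega}\right|} \sin{\left(10 \sqrt{2} \left|{\omega}\right| + \frac{\pi}{4} \right)}}{8000}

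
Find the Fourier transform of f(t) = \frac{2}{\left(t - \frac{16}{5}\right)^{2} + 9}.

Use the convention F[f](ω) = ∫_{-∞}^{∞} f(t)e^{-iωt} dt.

F(ω) = \frac{2 \pi e^{- \frac{16 i \omega}{5} - 3 \left|{\omega}\right|}}{3}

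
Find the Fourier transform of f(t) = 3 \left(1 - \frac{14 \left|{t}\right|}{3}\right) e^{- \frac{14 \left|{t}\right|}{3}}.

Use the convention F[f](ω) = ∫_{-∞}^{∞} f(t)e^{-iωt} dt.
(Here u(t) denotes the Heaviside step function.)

F(ω) = \frac{4536 \omega^{2}}{\left(9 \omega^{2} + 196\right)^{2}}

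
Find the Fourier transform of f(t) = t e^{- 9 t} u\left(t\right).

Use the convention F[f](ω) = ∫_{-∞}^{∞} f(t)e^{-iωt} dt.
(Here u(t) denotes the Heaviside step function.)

F(ω) = \frac{1}{\left(i \omega + 9\right)^{2}}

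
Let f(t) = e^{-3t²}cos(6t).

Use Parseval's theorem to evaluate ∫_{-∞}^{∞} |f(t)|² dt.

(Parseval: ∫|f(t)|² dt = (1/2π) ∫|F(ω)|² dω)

∫|f(t)|² dt = \frac{\sqrt{6} \sqrt{\pi} \left(1 + e^{6}\right)}{12 e^{6}}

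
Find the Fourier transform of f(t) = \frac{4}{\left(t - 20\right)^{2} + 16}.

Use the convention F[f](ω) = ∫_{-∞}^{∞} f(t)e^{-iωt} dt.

F(ω) = \pi e^{- 20 i \omega - 4 \left|{\omega}\right|}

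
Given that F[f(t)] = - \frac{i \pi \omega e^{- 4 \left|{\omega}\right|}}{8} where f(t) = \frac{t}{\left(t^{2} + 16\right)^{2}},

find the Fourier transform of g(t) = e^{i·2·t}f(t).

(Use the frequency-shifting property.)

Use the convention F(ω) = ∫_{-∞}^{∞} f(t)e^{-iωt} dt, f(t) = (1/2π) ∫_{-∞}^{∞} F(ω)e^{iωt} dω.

F[g](ω) = \frac{i \pi \left(2 - \omega\right) e^{- 4 \left|{\omega - 2}\right|}}{8}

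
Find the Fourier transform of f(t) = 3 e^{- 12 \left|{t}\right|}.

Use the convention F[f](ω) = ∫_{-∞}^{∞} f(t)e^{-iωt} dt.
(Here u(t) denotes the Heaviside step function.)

F(ω) = \frac{72}{\omega^{2} + 144}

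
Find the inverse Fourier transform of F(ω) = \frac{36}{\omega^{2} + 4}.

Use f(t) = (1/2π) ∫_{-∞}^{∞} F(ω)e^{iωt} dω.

f(t) = 9 e^{- 2 \left|{t}\right|}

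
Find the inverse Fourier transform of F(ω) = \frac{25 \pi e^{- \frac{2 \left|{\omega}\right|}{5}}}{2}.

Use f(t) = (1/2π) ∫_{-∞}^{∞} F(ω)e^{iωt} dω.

f(t) = \frac{5}{t^{2} + \frac{4}{25}}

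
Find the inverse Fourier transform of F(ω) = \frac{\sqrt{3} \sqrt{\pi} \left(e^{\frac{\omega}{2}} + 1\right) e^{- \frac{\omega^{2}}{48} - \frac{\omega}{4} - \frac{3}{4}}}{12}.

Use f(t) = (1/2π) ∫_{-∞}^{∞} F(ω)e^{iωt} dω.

f(t) = e^{- 12 t^{2}} \cos{\left(6 t \right)}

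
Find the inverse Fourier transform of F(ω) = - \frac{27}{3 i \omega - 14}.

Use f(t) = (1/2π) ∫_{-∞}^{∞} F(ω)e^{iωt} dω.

f(t) = 9 e^{\frac{14 t}{3}} u\left(- t\right)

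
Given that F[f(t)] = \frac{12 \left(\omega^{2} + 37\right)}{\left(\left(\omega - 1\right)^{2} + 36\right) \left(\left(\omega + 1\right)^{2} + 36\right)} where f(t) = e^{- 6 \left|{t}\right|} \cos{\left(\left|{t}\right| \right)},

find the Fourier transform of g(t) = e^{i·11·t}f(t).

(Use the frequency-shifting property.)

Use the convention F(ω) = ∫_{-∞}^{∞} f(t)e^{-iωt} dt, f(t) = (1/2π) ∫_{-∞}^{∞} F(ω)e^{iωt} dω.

F[g](ω) = \frac{12 \left(\left(\omega - 11\right)^{2} + 37\right)}{\left(\left(\omega - 12\right)^{2} + 36\right) \left(\left(\omega - 10\right)^{2} + 36\right)}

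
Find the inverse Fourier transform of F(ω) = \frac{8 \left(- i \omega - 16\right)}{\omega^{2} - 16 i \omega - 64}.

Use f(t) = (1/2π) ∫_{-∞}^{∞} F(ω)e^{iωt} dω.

f(t) = 8 \left(8 t + 1\right) e^{- 8 t} u\left(t\right)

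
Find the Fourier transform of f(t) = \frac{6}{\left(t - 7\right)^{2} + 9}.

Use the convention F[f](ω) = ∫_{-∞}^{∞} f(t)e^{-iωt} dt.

F(ω) = 2 \pi e^{- 7 i \omega - 3 \left|{\omega}\right|}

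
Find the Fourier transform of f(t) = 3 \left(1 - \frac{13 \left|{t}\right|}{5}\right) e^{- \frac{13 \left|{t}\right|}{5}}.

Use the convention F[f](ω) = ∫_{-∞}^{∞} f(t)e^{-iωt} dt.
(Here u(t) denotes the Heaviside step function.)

F(ω) = \frac{19500 \omega^{2}}{\left(25 \omega^{2} + 169\right)^{2}}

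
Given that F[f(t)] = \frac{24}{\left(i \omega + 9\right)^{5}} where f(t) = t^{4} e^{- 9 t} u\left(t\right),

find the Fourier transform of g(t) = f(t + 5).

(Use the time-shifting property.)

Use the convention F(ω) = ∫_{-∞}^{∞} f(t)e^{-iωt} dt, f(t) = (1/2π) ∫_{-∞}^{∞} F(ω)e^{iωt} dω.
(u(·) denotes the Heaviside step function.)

F[g](ω) = \frac{24 e^{5 i \omega}}{\left(i \omega + 9\right)^{5}}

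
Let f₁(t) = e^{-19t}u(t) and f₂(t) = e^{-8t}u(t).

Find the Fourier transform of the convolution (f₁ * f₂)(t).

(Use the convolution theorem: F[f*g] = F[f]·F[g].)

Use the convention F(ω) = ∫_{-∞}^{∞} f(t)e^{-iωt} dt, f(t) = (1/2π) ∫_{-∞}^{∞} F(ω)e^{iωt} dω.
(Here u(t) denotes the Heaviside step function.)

F[f₁*f₂](ω) = \frac{1}{\left(i \omega + 8\right) \left(i \omega + 19\right)}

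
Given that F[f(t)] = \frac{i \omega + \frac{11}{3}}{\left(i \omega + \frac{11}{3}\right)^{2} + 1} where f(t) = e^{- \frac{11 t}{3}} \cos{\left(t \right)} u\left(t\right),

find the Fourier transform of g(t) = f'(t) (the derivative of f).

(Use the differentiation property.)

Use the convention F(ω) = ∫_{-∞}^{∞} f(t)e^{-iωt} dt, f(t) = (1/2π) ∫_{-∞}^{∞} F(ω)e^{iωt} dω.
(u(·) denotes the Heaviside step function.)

F[g](ω) = \frac{3 i \omega \left(3 i \omega + 11\right)}{\left(3 i \omega + 11\right)^{2} + 9}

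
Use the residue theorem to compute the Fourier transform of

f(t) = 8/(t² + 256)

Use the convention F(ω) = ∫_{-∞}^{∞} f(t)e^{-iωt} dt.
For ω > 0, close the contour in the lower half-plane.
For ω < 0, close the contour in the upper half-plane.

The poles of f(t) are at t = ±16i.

Let g(z) = f(z)e^{-iωz}; for large |z| the factor e^{-iωz} decays in the lower half-plane when ω > 0 and in the upper half-plane when ω < 0.

Case ω > 0 (lower half-plane, clockwise contour ⇒ F(ω) = -2πi·ΣRes):
  Res_{z = - 16 i} g(z) = \frac{i e^{- 16 \omega}}{4}
  F(ω) = -2πi·ΣRes = \frac{\pi e^{- 16 \omega}}{2}

Case ω < 0 (upper half-plane, counterclockwise contour ⇒ F(ω) = +2πi·ΣRes):
  Res_{z = 16 i} g(z) = - \frac{i e^{16 \omega}}{4}
  F(ω) = 2πi·ΣRes = \frac{\pi e^{16 \omega}}{2}

Both cases combine into a single formula in |ω|:

F(ω) = \frac{\pi e^{- 16 \left|{\omega}\right|}}{2}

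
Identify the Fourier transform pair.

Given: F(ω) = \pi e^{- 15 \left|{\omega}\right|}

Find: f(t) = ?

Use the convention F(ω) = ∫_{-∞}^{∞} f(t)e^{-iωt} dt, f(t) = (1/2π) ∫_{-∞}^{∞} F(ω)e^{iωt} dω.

f(t) = \frac{15}{t^{2} + 225}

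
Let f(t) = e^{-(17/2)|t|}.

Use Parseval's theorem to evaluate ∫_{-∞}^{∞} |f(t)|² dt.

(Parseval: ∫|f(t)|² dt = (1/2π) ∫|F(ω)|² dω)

∫|f(t)|² dt = \frac{2}{17}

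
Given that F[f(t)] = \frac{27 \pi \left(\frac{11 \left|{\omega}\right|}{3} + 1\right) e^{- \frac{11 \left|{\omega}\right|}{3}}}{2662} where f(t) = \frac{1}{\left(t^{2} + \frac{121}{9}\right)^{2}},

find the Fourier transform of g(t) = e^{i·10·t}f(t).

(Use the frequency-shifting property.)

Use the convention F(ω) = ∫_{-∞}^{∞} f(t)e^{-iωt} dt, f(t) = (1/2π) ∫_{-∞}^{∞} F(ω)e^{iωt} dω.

F[g](ω) = \frac{9 \pi \left(11 \left|{\omega - 10}\right| + 3\right) e^{- \frac{11 \left|{\omega - 10}\right|}{3}}}{2662}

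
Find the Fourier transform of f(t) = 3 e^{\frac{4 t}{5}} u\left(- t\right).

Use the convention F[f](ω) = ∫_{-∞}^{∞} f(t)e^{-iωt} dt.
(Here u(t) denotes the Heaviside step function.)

F(ω) = - \frac{15}{5 i \omega - 4}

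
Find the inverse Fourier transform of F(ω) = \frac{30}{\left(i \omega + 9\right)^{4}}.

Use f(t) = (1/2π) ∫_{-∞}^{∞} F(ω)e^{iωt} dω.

f(t) = 5 t^{3} e^{- 9 t} u\left(t\right)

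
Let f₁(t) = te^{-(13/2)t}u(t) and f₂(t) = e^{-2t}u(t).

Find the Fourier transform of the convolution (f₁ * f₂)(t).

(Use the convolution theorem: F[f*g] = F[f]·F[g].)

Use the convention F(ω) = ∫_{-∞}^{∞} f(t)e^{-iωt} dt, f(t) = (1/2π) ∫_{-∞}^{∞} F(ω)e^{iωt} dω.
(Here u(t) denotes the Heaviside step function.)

F[f₁*f₂](ω) = \frac{4}{\left(i \omega + 2\right) \left(2 i \omega + 13\right)^{2}}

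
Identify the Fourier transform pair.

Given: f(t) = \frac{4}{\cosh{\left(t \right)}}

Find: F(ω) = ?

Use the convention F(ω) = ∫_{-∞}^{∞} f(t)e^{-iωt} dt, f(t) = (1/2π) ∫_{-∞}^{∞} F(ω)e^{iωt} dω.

F(ω) = \frac{4 \pi}{\cosh{\left(\frac{\pi \omega}{2} \right)}}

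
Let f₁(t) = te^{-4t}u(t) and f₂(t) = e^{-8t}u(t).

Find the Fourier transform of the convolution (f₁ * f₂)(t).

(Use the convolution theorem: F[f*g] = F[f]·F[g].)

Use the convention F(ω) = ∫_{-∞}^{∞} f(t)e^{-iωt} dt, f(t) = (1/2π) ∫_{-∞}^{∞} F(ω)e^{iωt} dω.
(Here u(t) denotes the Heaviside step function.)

F[f₁*f₂](ω) = \frac{1}{\left(i \omega + 4\right)^{2} \left(i \omega + 8\right)}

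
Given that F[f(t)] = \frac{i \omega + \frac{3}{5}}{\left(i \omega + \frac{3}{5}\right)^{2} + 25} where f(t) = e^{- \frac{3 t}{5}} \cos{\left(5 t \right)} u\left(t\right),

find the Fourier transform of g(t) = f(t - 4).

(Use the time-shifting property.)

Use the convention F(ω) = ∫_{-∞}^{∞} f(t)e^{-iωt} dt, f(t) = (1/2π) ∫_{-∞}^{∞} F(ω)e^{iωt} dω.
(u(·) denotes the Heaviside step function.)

F[g](ω) = \frac{5 \left(5 i \omega + 3\right) e^{- 4 i \omega}}{\left(5 i \omega + 3\right)^{2} + 625}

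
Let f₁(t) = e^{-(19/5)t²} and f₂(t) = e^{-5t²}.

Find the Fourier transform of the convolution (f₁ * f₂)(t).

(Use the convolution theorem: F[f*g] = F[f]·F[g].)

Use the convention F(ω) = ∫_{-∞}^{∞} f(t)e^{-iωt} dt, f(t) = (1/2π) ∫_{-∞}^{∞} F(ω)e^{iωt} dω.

F[f₁*f₂](ω) = \frac{\sqrt{19} \pi e^{- \frac{11 \omega^{2}}{95}}}{19}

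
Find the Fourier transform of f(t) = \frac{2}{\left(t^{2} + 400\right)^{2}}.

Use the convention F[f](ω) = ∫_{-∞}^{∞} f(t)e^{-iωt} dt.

F(ω) = \frac{\pi \left(20 \left|{\omega}\right| + 1\right) e^{- 20 \left|{\omega}\right|}}{8000}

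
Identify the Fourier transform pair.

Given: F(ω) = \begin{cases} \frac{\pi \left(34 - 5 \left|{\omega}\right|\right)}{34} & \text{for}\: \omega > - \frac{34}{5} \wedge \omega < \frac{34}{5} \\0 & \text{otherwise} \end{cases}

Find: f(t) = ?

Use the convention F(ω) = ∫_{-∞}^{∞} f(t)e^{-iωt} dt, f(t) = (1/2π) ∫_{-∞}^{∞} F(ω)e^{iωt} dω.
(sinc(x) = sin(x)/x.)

f(t) = \frac{17 \operatorname{sinc}^{2}{\left(\frac{17 t}{5} \right)}}{5}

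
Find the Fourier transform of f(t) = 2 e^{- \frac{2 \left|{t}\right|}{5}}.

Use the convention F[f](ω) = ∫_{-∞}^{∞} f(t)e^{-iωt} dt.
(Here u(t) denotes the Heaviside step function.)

F(ω) = \frac{40}{25 \omega^{2} + 4}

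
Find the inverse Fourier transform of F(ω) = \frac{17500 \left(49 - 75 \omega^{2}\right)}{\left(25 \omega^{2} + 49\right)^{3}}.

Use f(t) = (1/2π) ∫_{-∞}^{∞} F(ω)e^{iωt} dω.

f(t) = 5 t^{2} e^{- \frac{7 \left|{t}\right|}{5}}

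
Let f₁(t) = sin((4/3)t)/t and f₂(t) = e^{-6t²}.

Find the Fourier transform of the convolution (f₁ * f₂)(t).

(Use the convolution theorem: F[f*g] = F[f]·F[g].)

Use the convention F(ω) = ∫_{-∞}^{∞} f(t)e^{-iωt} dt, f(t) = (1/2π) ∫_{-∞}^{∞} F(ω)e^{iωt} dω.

F[f₁*f₂](ω) = \begin{cases} \frac{\sqrt{6} \pi^{\frac{3}{2}} e^{- \frac{\omega^{2}}{24}}}{6} & \text{for}\: \omega > - \frac{4}{3} \wedge \omega < \frac{4}{3} \\0 & \text{otherwise} \end{cases}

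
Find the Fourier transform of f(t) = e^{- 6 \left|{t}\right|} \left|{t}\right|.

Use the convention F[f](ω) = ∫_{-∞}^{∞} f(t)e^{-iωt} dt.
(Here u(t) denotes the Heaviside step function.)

F(ω) = \frac{2 \left(36 - \omega^{2}\right)}{\left(\omega^{2} + 36\right)^{2}}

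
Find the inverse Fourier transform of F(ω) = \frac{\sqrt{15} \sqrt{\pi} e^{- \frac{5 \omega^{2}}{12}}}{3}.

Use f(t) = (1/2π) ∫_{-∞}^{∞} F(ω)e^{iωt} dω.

f(t) = e^{- \frac{3 t^{2}}{5}}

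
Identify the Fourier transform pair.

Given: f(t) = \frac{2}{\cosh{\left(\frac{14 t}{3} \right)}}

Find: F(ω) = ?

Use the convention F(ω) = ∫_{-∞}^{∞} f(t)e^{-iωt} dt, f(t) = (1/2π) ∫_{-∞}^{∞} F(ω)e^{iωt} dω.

F(ω) = \frac{3 \pi}{7 \cosh{\left(\frac{3 \pi \omega}{28} \right)}}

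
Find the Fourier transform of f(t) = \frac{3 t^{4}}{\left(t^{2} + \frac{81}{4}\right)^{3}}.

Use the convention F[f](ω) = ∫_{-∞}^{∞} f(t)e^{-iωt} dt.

F(ω) = \frac{\pi \left(27 \omega^{2} - 30 \left|{\omega}\right| + 4\right) e^{- \frac{9 \left|{\omega}\right|}{2}}}{16}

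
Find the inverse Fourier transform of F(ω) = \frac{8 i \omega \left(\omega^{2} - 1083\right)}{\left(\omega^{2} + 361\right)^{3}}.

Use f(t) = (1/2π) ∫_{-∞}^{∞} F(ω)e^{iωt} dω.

f(t) = 2 t e^{- 19 \left|{t}\right|} \left|{t}\right|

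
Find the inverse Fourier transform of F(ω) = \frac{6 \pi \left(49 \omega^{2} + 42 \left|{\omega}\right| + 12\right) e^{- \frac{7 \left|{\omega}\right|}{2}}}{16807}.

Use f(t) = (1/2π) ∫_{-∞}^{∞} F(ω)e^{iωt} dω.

f(t) = \frac{6}{\left(t^{2} + \frac{49}{4}\right)^{3}}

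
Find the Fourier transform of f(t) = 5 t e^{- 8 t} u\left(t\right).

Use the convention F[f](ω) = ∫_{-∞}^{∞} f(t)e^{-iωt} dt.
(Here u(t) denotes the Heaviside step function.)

F(ω) = \frac{5}{\left(i \omega + 8\right)^{2}}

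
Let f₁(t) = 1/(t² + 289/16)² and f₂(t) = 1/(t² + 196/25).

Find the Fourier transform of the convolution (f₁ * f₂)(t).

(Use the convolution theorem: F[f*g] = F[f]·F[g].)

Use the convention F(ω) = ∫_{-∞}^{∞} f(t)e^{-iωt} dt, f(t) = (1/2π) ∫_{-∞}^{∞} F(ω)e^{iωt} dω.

F[f₁*f₂](ω) = \frac{20 \pi^{2} \left(17 \left|{\omega}\right| + 4\right) e^{- \frac{141 \left|{\omega}\right|}{20}}}{34391}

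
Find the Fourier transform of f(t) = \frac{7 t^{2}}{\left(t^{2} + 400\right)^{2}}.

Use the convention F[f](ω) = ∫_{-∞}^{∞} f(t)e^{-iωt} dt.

F(ω) = \frac{7 \pi \left(1 - 20 \left|{\omega}\right|\right) e^{- 20 \left|{\omega}\right|}}{40}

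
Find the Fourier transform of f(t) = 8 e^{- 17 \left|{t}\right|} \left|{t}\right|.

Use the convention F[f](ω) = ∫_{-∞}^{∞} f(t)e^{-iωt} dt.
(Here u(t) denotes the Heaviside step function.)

F(ω) = \frac{16 \left(289 - \omega^{2}\right)}{\left(\omega^{2} + 289\right)^{2}}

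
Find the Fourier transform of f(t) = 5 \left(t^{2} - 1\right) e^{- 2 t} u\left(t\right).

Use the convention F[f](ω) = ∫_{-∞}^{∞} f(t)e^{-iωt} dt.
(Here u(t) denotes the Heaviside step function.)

F(ω) = \frac{5 \left(2 i \omega - \left(i \omega + 2\right)^{3} + 4\right)}{\left(i \omega + 2\right)^{4}}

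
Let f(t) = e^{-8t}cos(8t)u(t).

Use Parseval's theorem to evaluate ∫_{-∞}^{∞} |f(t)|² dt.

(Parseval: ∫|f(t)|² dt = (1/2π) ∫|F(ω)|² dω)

∫|f(t)|² dt = \frac{3}{64}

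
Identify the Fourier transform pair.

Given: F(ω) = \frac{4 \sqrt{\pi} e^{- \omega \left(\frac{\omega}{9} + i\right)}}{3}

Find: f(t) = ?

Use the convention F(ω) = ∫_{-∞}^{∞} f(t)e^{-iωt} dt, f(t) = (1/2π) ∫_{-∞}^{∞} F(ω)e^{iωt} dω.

f(t) = 2 e^{- \frac{9 \left(t - 1\right)^{2}}{4}}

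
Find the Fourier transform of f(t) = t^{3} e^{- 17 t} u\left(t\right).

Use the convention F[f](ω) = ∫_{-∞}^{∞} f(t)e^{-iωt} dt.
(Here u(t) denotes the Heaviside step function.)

F(ω) = \frac{6}{\left(i \omega + 17\right)^{4}}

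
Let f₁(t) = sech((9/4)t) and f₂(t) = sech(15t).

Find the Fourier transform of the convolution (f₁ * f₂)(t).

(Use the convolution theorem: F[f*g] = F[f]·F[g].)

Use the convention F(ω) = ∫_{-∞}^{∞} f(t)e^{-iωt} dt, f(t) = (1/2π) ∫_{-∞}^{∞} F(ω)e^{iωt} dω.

F[f₁*f₂](ω) = \frac{4 \pi^{2}}{135 \cosh{\left(\frac{\pi \omega}{30} \right)} \cosh{\left(\frac{2 \pi \omega}{9} \right)}}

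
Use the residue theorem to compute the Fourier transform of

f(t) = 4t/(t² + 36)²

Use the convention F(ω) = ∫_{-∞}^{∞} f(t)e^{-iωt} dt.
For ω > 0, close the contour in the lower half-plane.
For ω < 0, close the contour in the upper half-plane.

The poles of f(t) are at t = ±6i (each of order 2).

Let g(z) = f(z)e^{-iωz}; for large |z| the factor e^{-iωz} decays in the lower half-plane when ω > 0 and in the upper half-plane when ω < 0.

Case ω > 0 (lower half-plane, clockwise contour ⇒ F(ω) = -2πi·ΣRes):
  Res_{z = - 6 i} g(z) = \frac{\omega e^{- 6 \omega}}{6} (pole of order 2)
  F(ω) = -2πi·ΣRes = - \frac{i \pi \omega e^{- 6 \omega}}{3}

Case ω < 0 (upper half-plane, counterclockwise contour ⇒ F(ω) = +2πi·ΣRes):
  Res_{z = 6 i} g(z) = - \frac{\omega e^{6 \omega}}{6} (pole of order 2)
  F(ω) = 2πi·ΣRes = - \frac{i \pi \omega e^{6 \omega}}{3}

Both cases combine into a single formula in |ω|:

F(ω) = - \frac{i \pi \omega e^{- 6 \left|{\omega}\right|}}{3}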